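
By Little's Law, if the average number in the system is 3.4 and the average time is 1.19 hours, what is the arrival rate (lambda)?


lambda = L / W = 3.4 / 1.19 = 2.86 per hour

2.86 per hour


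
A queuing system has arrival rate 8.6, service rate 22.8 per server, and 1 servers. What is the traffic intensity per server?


rho = lambda / (c * mu) = 8.6 / (1 * 22.8) = 0.3772

0.3772


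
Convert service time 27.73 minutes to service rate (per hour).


mu = 60 / avg_service_time = 60 / 27.73 = 2.16 per hour

2.16 per hour


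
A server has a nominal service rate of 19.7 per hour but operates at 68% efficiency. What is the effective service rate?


Effective rate = mu * efficiency = 19.7 * 0.68 = 13.4 per hour

13.4 per hour


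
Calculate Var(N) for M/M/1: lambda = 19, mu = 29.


rho = 19/29; Var(N) = rho/(1-rho)^2 = 5.51

5.51


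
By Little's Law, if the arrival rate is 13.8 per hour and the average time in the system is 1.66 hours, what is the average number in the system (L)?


L = lambda * W = 13.8 * 1.66 = 22.91

22.91


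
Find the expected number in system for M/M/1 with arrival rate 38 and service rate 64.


rho = 38/64; L = rho/(1-rho) = 1.46

1.46


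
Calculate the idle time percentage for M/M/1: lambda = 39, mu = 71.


Idle fraction = (1 - rho) * 100 = (1 - 39/71) * 100 = 45.1%

45.1%


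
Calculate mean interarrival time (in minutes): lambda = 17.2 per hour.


Mean interarrival time = 60/lambda = 60/17.2 = 3.49 minutes

3.49 minutes


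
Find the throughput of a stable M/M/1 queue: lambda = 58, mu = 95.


For a stable queue (lambda < mu), throughput = lambda = 58 per hour

58 per hour


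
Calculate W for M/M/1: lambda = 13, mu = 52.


W = 1/(mu - lambda) = 1/(52 - 13) = 0.0256 hours

0.0256 hours


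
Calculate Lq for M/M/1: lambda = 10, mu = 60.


rho = 10/60; Lq = rho^2/(1-rho) = 0.03

0.03


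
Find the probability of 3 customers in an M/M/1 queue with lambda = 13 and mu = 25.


rho = 13/25; P(n) = (1-rho)*rho^n = (1-13/25)*(13/25)^3 = 0.0675

0.0675


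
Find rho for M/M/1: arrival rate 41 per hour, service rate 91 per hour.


rho = lambda/mu = 41/91 = 0.4505

0.4505


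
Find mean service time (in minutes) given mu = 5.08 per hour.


Mean service time = 60/mu = 60/5.08 = 11.81 minutes

11.81 minutes


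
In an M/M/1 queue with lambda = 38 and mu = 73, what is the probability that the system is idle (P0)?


P0 = 1 - rho = 1 - 38/73 = 0.4795

0.4795


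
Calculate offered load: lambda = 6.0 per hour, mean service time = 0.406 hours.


Offered load a = lambda * E[S] = 6.0 * 0.406 = 2.44 Erlangs

2.44 Erlangs


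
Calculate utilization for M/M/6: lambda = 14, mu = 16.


rho = lambda/(c*mu) = 14/(6*16) = 0.1458

0.1458


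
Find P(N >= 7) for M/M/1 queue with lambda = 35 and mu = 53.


P(N >= 7) = rho^7 = (35/53)^7 = 0.0548

0.0548


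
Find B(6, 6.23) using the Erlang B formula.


B(N,A) = (A^N/N!) / sum(A^k/k!, k=0..N) with N=6, A=6.23 = 0.2809

0.2809


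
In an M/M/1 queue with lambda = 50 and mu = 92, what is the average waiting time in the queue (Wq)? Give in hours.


rho = 50/92; Wq = rho/(mu - lambda) = 0.0129 hours

0.0129 hours


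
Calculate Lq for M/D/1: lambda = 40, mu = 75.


M/D/1: Lq = rho^2 / (2*(1-rho)) where rho = 40/75; Lq = 0.3

0.3


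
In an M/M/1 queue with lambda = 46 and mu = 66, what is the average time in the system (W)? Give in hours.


W = 1/(mu - lambda) = 1/(66 - 46) = 0.05 hours

0.05 hours


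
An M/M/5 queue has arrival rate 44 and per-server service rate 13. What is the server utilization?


rho = lambda/(c*mu) = 44/(5*13) = 0.6769

0.6769


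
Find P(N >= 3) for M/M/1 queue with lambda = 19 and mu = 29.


P(N >= 3) = rho^3 = (19/29)^3 = 0.2812

0.2812


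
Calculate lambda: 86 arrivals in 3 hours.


lambda = total arrivals / time = 86 / 3 = 28.67 per hour

28.67 per hour


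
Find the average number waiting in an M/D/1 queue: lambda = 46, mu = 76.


M/D/1: Lq = rho^2 / (2*(1-rho)) where rho = 46/76; Lq = 0.46

0.46


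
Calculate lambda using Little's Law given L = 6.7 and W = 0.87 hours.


lambda = L / W = 6.7 / 0.87 = 7.7 per hour

7.7 per hour


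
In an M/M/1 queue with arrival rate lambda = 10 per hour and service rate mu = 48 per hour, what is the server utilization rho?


rho = lambda/mu = 10/48 = 0.2083

0.2083


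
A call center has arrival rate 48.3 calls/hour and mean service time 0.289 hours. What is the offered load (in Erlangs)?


Offered load a = lambda * E[S] = 48.3 * 0.289 = 13.96 Erlangs

13.96 Erlangs


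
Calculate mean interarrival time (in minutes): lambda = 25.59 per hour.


Mean interarrival time = 60/lambda = 60/25.59 = 2.34 minutes

2.34 minutes


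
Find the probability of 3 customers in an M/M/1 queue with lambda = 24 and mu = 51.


rho = 24/51; P(n) = (1-rho)*rho^n = (1-24/51)*(24/51)^3 = 0.0552

0.0552


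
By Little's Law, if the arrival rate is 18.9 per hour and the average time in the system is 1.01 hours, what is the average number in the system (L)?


L = lambda * W = 18.9 * 1.01 = 19.09

19.09


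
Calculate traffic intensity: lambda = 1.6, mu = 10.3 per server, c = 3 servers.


rho = lambda / (c * mu) = 1.6 / (3 * 10.3) = 0.0518

0.0518


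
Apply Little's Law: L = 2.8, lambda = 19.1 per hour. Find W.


W = L / lambda = 2.8 / 19.1 = 0.1466 hours

0.1466 hours


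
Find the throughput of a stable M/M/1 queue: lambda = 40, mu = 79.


For a stable queue (lambda < mu), throughput = lambda = 40 per hour

40 per hour


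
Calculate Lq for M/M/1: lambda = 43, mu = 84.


rho = 43/84; Lq = rho^2/(1-rho) = 0.54

0.54


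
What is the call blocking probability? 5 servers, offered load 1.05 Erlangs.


B(N,A) = (A^N/N!) / sum(A^k/k!, k=0..N) with N=5, A=1.05 = 0.0037

0.0037


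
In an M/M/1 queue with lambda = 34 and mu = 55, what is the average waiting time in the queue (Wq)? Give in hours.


rho = 34/55; Wq = rho/(mu - lambda) = 0.0294 hours

0.0294 hours


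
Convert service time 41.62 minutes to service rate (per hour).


mu = 60 / avg_service_time = 60 / 41.62 = 1.44 per hour

1.44 per hour


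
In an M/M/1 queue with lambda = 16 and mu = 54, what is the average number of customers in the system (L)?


rho = 16/54; L = rho/(1-rho) = 0.42

0.42


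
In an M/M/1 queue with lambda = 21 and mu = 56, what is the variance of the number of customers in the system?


rho = 21/56; Var(N) = rho/(1-rho)^2 = 0.96

0.96


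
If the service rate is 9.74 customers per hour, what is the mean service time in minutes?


Mean service time = 60/mu = 60/9.74 = 6.16 minutes

6.16 minutes


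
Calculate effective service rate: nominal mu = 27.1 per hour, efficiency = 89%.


Effective rate = mu * efficiency = 27.1 * 0.89 = 24.12 per hour

24.12 per hour


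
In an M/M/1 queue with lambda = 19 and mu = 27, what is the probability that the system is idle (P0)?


P0 = 1 - rho = 1 - 19/27 = 0.2963

0.2963


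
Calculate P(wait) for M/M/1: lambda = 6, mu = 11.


P(wait) = rho = lambda/mu = 6/11 = 0.5455

0.5455


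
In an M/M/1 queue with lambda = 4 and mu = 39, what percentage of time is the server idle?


Idle fraction = (1 - rho) * 100 = (1 - 4/39) * 100 = 89.7%

89.7%


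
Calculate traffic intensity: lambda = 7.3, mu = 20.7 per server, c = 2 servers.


rho = lambda / (c * mu) = 7.3 / (2 * 20.7) = 0.1763

0.1763


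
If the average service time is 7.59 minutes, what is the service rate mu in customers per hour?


mu = 60 / avg_service_time = 60 / 7.59 = 7.91 per hour

7.91 per hour


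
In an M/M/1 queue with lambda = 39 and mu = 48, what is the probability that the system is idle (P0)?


P0 = 1 - rho = 1 - 39/48 = 0.1875

0.1875


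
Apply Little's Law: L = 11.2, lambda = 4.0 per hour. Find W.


W = L / lambda = 11.2 / 4.0 = 2.8 hours

2.8 hours


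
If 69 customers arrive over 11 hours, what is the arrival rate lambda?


lambda = total arrivals / time = 69 / 11 = 6.27 per hour

6.27 per hour


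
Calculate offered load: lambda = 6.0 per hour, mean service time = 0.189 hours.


Offered load a = lambda * E[S] = 6.0 * 0.189 = 1.13 Erlangs

1.13 Erlangs


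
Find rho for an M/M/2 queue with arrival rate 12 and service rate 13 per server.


rho = lambda/(c*mu) = 12/(2*13) = 0.4615

0.4615


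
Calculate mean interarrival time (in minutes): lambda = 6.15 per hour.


Mean interarrival time = 60/lambda = 60/6.15 = 9.76 minutes

9.76 minutes


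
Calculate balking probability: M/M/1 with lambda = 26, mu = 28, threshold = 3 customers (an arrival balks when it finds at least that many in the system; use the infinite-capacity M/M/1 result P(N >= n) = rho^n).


P(N >= 3) = rho^3 = (26/28)^3 = 0.8007

0.8007


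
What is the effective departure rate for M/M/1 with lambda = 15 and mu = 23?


For a stable queue (lambda < mu), throughput = lambda = 15 per hour

15 per hour


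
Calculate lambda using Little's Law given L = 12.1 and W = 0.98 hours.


lambda = L / W = 12.1 / 0.98 = 12.35 per hour

12.35 per hour


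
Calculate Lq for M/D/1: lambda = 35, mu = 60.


M/D/1: Lq = rho^2 / (2*(1-rho)) where rho = 35/60; Lq = 0.41

0.41


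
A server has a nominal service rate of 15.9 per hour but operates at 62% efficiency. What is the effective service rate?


Effective rate = mu * efficiency = 15.9 * 0.62 = 9.86 per hour

9.86 per hour


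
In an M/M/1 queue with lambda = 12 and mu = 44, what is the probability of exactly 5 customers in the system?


rho = 12/44; P(n) = (1-rho)*rho^n = (1-12/44)*(12/44)^5 = 0.0011

0.0011


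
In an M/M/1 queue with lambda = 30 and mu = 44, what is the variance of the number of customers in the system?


rho = 30/44; Var(N) = rho/(1-rho)^2 = 6.73

6.73


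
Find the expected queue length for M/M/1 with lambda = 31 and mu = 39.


rho = 31/39; Lq = rho^2/(1-rho) = 3.08

3.08


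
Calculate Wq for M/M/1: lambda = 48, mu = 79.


rho = 48/79; Wq = rho/(mu - lambda) = 0.0196 hours

0.0196 hours


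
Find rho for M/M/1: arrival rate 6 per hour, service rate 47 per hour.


rho = lambda/mu = 6/47 = 0.1277

0.1277


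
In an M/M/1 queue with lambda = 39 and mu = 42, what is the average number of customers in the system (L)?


rho = 39/42; L = rho/(1-rho) = 13.0

13.0


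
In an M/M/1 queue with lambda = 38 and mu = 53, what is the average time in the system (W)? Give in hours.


W = 1/(mu - lambda) = 1/(53 - 38) = 0.0667 hours

0.0667 hours


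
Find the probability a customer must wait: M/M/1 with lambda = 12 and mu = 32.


P(wait) = rho = lambda/mu = 12/32 = 0.375

0.375


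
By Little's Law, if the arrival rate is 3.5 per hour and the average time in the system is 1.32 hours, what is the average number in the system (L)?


L = lambda * W = 3.5 * 1.32 = 4.62

4.62


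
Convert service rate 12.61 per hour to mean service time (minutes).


Mean service time = 60/mu = 60/12.61 = 4.76 minutes

4.76 minutes


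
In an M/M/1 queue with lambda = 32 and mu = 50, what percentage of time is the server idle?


Idle fraction = (1 - rho) * 100 = (1 - 32/50) * 100 = 36.0%

36.0%


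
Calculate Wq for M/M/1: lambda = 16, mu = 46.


rho = 16/46; Wq = rho/(mu - lambda) = 0.0116 hours

0.0116 hours


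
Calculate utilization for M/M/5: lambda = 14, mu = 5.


rho = lambda/(c*mu) = 14/(5*5) = 0.56

0.56


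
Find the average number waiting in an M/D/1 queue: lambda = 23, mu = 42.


M/D/1: Lq = rho^2 / (2*(1-rho)) where rho = 23/42; Lq = 0.33

0.33


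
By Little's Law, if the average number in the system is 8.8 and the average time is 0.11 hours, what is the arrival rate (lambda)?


lambda = L / W = 8.8 / 0.11 = 80.0 per hour

80.0 per hour


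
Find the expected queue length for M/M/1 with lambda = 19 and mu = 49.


rho = 19/49; Lq = rho^2/(1-rho) = 0.25

0.25


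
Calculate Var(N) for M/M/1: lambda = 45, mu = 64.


rho = 45/64; Var(N) = rho/(1-rho)^2 = 7.98

7.98


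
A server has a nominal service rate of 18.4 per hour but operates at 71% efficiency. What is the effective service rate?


Effective rate = mu * efficiency = 18.4 * 0.71 = 13.06 per hour

13.06 per hour


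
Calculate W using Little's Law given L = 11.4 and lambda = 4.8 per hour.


W = L / lambda = 11.4 / 4.8 = 2.375 hours

2.375 hours


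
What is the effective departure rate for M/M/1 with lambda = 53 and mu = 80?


For a stable queue (lambda < mu), throughput = lambda = 53 per hour

53 per hour


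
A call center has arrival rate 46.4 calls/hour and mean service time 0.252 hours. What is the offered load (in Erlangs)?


Offered load a = lambda * E[S] = 46.4 * 0.252 = 11.69 Erlangs

11.69 Erlangs


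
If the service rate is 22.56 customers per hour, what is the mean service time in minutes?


Mean service time = 60/mu = 60/22.56 = 2.66 minutes

2.66 minutes


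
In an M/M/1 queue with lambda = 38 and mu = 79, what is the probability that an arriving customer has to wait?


P(wait) = rho = lambda/mu = 38/79 = 0.481

0.481


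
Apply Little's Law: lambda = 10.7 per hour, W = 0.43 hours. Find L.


L = lambda * W = 10.7 * 0.43 = 4.6

4.6


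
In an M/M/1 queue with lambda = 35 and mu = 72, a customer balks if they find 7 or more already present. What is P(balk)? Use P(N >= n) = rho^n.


P(N >= 7) = rho^7 = (35/72)^7 = 0.0064

0.0064


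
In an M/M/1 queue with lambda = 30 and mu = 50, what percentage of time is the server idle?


Idle fraction = (1 - rho) * 100 = (1 - 30/50) * 100 = 40.0%

40.0%


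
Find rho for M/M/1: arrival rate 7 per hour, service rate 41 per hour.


rho = lambda/mu = 7/41 = 0.1707

0.1707


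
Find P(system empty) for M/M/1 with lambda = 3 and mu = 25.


P0 = 1 - rho = 1 - 3/25 = 0.88

0.88


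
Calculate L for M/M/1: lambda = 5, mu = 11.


rho = 5/11; L = rho/(1-rho) = 0.83

0.83


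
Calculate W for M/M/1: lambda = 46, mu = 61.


W = 1/(mu - lambda) = 1/(61 - 46) = 0.0667 hours

0.0667 hours


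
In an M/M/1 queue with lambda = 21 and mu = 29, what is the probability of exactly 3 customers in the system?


rho = 21/29; P(n) = (1-rho)*rho^n = (1-21/29)*(21/29)^3 = 0.1048

0.1048


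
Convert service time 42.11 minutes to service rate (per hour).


mu = 60 / avg_service_time = 60 / 42.11 = 1.42 per hour

1.42 per hour


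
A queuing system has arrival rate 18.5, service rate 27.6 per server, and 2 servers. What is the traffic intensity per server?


rho = lambda / (c * mu) = 18.5 / (2 * 27.6) = 0.3351

0.3351


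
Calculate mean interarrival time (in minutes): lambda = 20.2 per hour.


Mean interarrival time = 60/lambda = 60/20.2 = 2.97 minutes

2.97 minutes


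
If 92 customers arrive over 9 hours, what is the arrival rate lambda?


lambda = total arrivals / time = 92 / 9 = 10.22 per hour

10.22 per hour


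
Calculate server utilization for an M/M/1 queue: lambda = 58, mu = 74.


rho = lambda/mu = 58/74 = 0.7838

0.7838


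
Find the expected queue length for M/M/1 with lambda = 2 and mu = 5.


rho = 2/5; Lq = rho^2/(1-rho) = 0.27

0.27


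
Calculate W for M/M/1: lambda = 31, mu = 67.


W = 1/(mu - lambda) = 1/(67 - 31) = 0.0278 hours

0.0278 hours


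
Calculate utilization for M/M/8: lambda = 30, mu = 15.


rho = lambda/(c*mu) = 30/(8*15) = 0.25

0.25


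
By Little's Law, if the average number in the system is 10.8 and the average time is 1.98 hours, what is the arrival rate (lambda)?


lambda = L / W = 10.8 / 1.98 = 5.45 per hour

5.45 per hour


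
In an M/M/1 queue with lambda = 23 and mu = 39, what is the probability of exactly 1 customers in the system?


rho = 23/39; P(n) = (1-rho)*rho^n = (1-23/39)*(23/39)^1 = 0.2419

0.2419


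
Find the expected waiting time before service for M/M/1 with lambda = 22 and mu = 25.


rho = 22/25; Wq = rho/(mu - lambda) = 0.2933 hours

0.2933 hours


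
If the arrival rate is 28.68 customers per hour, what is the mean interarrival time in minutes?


Mean interarrival time = 60/lambda = 60/28.68 = 2.09 minutes

2.09 minutes


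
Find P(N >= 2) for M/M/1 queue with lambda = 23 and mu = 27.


P(N >= 2) = rho^2 = (23/27)^2 = 0.7257

0.7257


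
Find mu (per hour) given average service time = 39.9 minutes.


mu = 60 / avg_service_time = 60 / 39.9 = 1.5 per hour

1.5 per hour


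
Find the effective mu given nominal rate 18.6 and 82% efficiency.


Effective rate = mu * efficiency = 18.6 * 0.82 = 15.25 per hour

15.25 per hour


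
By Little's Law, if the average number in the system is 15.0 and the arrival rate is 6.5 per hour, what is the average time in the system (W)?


W = L / lambda = 15.0 / 6.5 = 2.3077 hours

2.3077 hours


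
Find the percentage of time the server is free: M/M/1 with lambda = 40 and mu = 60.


Idle fraction = (1 - rho) * 100 = (1 - 40/60) * 100 = 33.3%

33.3%


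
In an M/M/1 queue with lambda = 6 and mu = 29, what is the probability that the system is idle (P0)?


P0 = 1 - rho = 1 - 6/29 = 0.7931

0.7931


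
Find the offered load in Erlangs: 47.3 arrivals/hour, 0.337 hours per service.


Offered load a = lambda * E[S] = 47.3 * 0.337 = 15.94 Erlangs

15.94 Erlangs


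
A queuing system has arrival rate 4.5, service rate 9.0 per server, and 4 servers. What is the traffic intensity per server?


rho = lambda / (c * mu) = 4.5 / (4 * 9.0) = 0.125

0.125


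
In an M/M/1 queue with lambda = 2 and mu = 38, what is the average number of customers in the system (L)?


rho = 2/38; L = rho/(1-rho) = 0.06

0.06


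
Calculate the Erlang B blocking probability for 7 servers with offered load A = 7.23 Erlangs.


B(N,A) = (A^N/N!) / sum(A^k/k!, k=0..N) with N=7, A=7.23 = 0.263

0.263


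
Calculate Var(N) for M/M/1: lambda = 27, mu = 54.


rho = 27/54; Var(N) = rho/(1-rho)^2 = 2.0

2.0


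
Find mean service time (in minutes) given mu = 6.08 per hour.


Mean service time = 60/mu = 60/6.08 = 9.87 minutes

9.87 minutes


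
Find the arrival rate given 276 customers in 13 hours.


lambda = total arrivals / time = 276 / 13 = 21.23 per hour

21.23 per hour


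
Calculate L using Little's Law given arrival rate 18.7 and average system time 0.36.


L = lambda * W = 18.7 * 0.36 = 6.73

6.73


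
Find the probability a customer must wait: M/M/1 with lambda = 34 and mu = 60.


P(wait) = rho = lambda/mu = 34/60 = 0.5667

0.5667


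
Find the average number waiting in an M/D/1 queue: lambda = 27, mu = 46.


M/D/1: Lq = rho^2 / (2*(1-rho)) where rho = 27/46; Lq = 0.42

0.42


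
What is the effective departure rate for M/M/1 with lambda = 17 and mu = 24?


For a stable queue (lambda < mu), throughput = lambda = 17 per hour

17 per hour


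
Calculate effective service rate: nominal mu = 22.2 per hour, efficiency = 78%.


Effective rate = mu * efficiency = 22.2 * 0.78 = 17.32 per hour

17.32 per hour


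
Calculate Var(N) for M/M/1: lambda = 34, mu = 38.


rho = 34/38; Var(N) = rho/(1-rho)^2 = 80.75

80.75


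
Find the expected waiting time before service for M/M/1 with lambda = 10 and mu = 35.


rho = 10/35; Wq = rho/(mu - lambda) = 0.0114 hours

0.0114 hours


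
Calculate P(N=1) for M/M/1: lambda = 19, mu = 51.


rho = 19/51; P(n) = (1-rho)*rho^n = (1-19/51)*(19/51)^1 = 0.2338

0.2338


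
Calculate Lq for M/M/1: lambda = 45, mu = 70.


rho = 45/70; Lq = rho^2/(1-rho) = 1.16

1.16


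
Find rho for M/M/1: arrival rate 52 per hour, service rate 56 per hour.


rho = lambda/mu = 52/56 = 0.9286

0.9286


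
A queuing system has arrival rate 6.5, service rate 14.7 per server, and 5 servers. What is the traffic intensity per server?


rho = lambda / (c * mu) = 6.5 / (5 * 14.7) = 0.0884

0.0884


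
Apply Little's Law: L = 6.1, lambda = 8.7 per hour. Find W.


W = L / lambda = 6.1 / 8.7 = 0.7011 hours

0.7011 hours


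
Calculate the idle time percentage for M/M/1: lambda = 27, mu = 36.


Idle fraction = (1 - rho) * 100 = (1 - 27/36) * 100 = 25.0%

25.0%


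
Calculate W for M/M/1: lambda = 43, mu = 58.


W = 1/(mu - lambda) = 1/(58 - 43) = 0.0667 hours

0.0667 hours


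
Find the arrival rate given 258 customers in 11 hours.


lambda = total arrivals / time = 258 / 11 = 23.45 per hour

23.45 per hour


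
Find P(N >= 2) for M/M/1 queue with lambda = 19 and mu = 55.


P(N >= 2) = rho^2 = (19/55)^2 = 0.1193

0.1193


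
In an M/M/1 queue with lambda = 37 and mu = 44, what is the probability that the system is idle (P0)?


P0 = 1 - rho = 1 - 37/44 = 0.1591

0.1591


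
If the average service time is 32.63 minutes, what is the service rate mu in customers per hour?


mu = 60 / avg_service_time = 60 / 32.63 = 1.84 per hour

1.84 per hour


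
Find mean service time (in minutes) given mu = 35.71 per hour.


Mean service time = 60/mu = 60/35.71 = 1.68 minutes

1.68 minutes


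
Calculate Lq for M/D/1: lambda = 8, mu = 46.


M/D/1: Lq = rho^2 / (2*(1-rho)) where rho = 8/46; Lq = 0.02

0.02


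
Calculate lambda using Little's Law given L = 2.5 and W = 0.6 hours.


lambda = L / W = 2.5 / 0.6 = 4.17 per hour

4.17 per hour


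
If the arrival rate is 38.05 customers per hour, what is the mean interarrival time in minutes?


Mean interarrival time = 60/lambda = 60/38.05 = 1.58 minutes

1.58 minutes


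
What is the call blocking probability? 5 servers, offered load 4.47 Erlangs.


B(N,A) = (A^N/N!) / sum(A^k/k!, k=0..N) with N=5, A=4.47 = 0.2404

0.2404


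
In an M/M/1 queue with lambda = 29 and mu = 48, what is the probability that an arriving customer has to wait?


P(wait) = rho = lambda/mu = 29/48 = 0.6042

0.6042


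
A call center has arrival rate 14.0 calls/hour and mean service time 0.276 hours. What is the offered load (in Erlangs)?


Offered load a = lambda * E[S] = 14.0 * 0.276 = 3.86 Erlangs

3.86 Erlangs


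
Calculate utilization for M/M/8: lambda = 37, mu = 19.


rho = lambda/(c*mu) = 37/(8*19) = 0.2434

0.2434


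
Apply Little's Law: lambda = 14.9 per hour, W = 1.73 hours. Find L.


L = lambda * W = 14.9 * 1.73 = 25.78

25.78


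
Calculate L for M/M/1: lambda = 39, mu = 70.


rho = 39/70; L = rho/(1-rho) = 1.26

1.26


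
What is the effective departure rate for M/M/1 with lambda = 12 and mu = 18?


For a stable queue (lambda < mu), throughput = lambda = 12 per hour

12 per hour


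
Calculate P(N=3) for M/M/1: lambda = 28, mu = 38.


rho = 28/38; P(n) = (1-rho)*rho^n = (1-28/38)*(28/38)^3 = 0.1053

0.1053


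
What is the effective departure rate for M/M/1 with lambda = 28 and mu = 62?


For a stable queue (lambda < mu), throughput = lambda = 28 per hour

28 per hour


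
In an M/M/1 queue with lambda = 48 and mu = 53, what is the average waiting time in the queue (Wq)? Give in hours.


rho = 48/53; Wq = rho/(mu - lambda) = 0.1811 hours

0.1811 hours


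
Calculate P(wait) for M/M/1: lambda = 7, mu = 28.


P(wait) = rho = lambda/mu = 7/28 = 0.25

0.25


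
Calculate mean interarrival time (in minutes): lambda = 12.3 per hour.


Mean interarrival time = 60/lambda = 60/12.3 = 4.88 minutes

4.88 minutes


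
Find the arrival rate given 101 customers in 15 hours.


lambda = total arrivals / time = 101 / 15 = 6.73 per hour

6.73 per hour


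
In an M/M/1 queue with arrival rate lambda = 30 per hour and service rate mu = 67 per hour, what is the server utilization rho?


rho = lambda/mu = 30/67 = 0.4478

0.4478


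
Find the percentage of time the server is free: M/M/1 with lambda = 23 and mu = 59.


Idle fraction = (1 - rho) * 100 = (1 - 23/59) * 100 = 61.0%

61.0%


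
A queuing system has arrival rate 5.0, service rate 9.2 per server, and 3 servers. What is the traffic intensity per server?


rho = lambda / (c * mu) = 5.0 / (3 * 9.2) = 0.1812

0.1812


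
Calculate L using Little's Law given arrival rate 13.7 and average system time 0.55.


L = lambda * W = 13.7 * 0.55 = 7.54

7.54


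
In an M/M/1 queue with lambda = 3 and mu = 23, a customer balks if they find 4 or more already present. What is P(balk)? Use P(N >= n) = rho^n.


P(N >= 4) = rho^4 = (3/23)^4 = 0.0003

0.0003


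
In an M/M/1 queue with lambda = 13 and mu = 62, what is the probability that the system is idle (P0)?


P0 = 1 - rho = 1 - 13/62 = 0.7903

0.7903


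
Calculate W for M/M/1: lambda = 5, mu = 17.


W = 1/(mu - lambda) = 1/(17 - 5) = 0.0833 hours

0.0833 hours


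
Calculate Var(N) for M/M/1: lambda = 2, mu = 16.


rho = 2/16; Var(N) = rho/(1-rho)^2 = 0.16

0.16


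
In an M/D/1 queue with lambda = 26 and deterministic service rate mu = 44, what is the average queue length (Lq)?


M/D/1: Lq = rho^2 / (2*(1-rho)) where rho = 26/44; Lq = 0.43

0.43


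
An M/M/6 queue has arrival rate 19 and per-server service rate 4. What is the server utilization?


rho = lambda/(c*mu) = 19/(6*4) = 0.7917

0.7917


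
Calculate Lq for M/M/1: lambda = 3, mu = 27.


rho = 3/27; Lq = rho^2/(1-rho) = 0.01

0.01


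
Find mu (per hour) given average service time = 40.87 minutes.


mu = 60 / avg_service_time = 60 / 40.87 = 1.47 per hour

1.47 per hour


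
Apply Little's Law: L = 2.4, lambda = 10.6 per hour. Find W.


W = L / lambda = 2.4 / 10.6 = 0.2264 hours

0.2264 hours


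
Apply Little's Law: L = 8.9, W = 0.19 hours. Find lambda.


lambda = L / W = 8.9 / 0.19 = 46.84 per hour

46.84 per hour


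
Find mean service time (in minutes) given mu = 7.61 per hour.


Mean service time = 60/mu = 60/7.61 = 7.88 minutes

7.88 minutes


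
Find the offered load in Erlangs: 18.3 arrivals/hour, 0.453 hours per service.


Offered load a = lambda * E[S] = 18.3 * 0.453 = 8.29 Erlangs

8.29 Erlangs


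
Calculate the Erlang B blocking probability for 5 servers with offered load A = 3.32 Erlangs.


B(N,A) = (A^N/N!) / sum(A^k/k!, k=0..N) with N=5, A=3.32 = 0.138

0.138


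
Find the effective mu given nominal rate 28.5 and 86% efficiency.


Effective rate = mu * efficiency = 28.5 * 0.86 = 24.51 per hour

24.51 per hour


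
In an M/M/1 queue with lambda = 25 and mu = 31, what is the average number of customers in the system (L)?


rho = 25/31; L = rho/(1-rho) = 4.17

4.17


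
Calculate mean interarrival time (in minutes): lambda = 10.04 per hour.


Mean interarrival time = 60/lambda = 60/10.04 = 5.98 minutes

5.98 minutes


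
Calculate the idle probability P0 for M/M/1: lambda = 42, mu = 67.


P0 = 1 - rho = 1 - 42/67 = 0.3731

0.3731


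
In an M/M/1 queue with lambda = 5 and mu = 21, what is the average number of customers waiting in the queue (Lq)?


rho = 5/21; Lq = rho^2/(1-rho) = 0.07

0.07


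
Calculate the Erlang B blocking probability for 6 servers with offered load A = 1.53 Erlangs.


B(N,A) = (A^N/N!) / sum(A^k/k!, k=0..N) with N=6, A=1.53 = 0.0039

0.0039


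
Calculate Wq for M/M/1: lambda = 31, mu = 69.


rho = 31/69; Wq = rho/(mu - lambda) = 0.0118 hours

0.0118 hours


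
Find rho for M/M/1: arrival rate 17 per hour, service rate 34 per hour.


rho = lambda/mu = 17/34 = 0.5

0.5


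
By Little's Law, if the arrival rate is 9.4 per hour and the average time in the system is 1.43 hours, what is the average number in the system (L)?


L = lambda * W = 9.4 * 1.43 = 13.44

13.44


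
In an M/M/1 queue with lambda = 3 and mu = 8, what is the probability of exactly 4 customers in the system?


rho = 3/8; P(n) = (1-rho)*rho^n = (1-3/8)*(3/8)^4 = 0.0124

0.0124


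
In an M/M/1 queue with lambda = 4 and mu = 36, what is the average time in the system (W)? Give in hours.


W = 1/(mu - lambda) = 1/(36 - 4) = 0.0313 hours

0.0313 hours


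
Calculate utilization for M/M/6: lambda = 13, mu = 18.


rho = lambda/(c*mu) = 13/(6*18) = 0.1204

0.1204


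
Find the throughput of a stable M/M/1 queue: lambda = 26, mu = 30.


For a stable queue (lambda < mu), throughput = lambda = 26 per hour

26 per hour


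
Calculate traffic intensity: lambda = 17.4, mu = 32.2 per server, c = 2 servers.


rho = lambda / (c * mu) = 17.4 / (2 * 32.2) = 0.2702

0.2702


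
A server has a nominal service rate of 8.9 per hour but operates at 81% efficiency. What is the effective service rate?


Effective rate = mu * efficiency = 8.9 * 0.81 = 7.21 per hour

7.21 per hour


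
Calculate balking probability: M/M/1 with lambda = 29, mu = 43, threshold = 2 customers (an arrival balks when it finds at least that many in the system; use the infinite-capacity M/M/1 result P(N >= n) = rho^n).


P(N >= 2) = rho^2 = (29/43)^2 = 0.4548

0.4548


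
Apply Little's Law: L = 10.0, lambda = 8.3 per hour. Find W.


W = L / lambda = 10.0 / 8.3 = 1.2048 hours

1.2048 hours


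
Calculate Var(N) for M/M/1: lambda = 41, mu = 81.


rho = 41/81; Var(N) = rho/(1-rho)^2 = 2.08

2.08


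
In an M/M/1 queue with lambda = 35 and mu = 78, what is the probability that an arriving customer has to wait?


P(wait) = rho = lambda/mu = 35/78 = 0.4487

0.4487


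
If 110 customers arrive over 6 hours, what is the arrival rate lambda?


lambda = total arrivals / time = 110 / 6 = 18.33 per hour

18.33 per hour


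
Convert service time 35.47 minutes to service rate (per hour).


mu = 60 / avg_service_time = 60 / 35.47 = 1.69 per hour

1.69 per hour


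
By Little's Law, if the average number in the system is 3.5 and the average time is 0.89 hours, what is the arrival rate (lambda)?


lambda = L / W = 3.5 / 0.89 = 3.93 per hour

3.93 per hour


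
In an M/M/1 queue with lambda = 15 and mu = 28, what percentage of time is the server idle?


Idle fraction = (1 - rho) * 100 = (1 - 15/28) * 100 = 46.4%

46.4%


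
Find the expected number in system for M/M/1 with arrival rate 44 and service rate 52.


rho = 44/52; L = rho/(1-rho) = 5.5

5.5


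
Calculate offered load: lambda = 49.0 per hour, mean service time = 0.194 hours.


Offered load a = lambda * E[S] = 49.0 * 0.194 = 9.51 Erlangs

9.51 Erlangs


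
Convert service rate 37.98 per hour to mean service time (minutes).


Mean service time = 60/mu = 60/37.98 = 1.58 minutes

1.58 minutes


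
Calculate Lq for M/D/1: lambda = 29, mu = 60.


M/D/1: Lq = rho^2 / (2*(1-rho)) where rho = 29/60; Lq = 0.23

0.23


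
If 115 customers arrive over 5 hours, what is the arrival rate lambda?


lambda = total arrivals / time = 115 / 5 = 23.0 per hour

23.0 per hour


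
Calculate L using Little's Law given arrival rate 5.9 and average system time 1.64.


L = lambda * W = 5.9 * 1.64 = 9.68

9.68


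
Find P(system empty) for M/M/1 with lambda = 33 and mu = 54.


P0 = 1 - rho = 1 - 33/54 = 0.3889

0.3889


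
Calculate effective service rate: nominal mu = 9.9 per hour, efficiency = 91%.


Effective rate = mu * efficiency = 9.9 * 0.91 = 9.01 per hour

9.01 per hour


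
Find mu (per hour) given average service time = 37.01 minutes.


mu = 60 / avg_service_time = 60 / 37.01 = 1.62 per hour

1.62 per hour


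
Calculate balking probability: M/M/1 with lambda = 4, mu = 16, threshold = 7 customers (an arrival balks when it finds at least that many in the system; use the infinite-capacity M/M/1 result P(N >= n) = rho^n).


P(N >= 7) = rho^7 = (4/16)^7 = 0.0001

0.0001


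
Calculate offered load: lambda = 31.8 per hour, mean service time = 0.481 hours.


Offered load a = lambda * E[S] = 31.8 * 0.481 = 15.3 Erlangs

15.3 Erlangs


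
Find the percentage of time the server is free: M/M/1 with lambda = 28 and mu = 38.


Idle fraction = (1 - rho) * 100 = (1 - 28/38) * 100 = 26.3%

26.3%


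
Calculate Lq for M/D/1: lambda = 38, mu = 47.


M/D/1: Lq = rho^2 / (2*(1-rho)) where rho = 38/47; Lq = 1.71

1.71


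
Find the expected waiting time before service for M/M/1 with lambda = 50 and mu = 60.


rho = 50/60; Wq = rho/(mu - lambda) = 0.0833 hours

0.0833 hours


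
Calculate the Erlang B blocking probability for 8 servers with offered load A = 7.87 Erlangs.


B(N,A) = (A^N/N!) / sum(A^k/k!, k=0..N) with N=8, A=7.87 = 0.2283

0.2283


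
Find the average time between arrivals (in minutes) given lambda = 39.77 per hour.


Mean interarrival time = 60/lambda = 60/39.77 = 1.51 minutes

1.51 minutes


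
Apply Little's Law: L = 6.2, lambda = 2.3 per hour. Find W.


W = L / lambda = 6.2 / 2.3 = 2.6957 hours

2.6957 hours


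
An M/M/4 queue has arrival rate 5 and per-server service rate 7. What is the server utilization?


rho = lambda/(c*mu) = 5/(4*7) = 0.1786

0.1786


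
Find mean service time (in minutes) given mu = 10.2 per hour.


Mean service time = 60/mu = 60/10.2 = 5.88 minutes

5.88 minutes


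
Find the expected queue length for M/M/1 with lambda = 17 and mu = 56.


rho = 17/56; Lq = rho^2/(1-rho) = 0.13

0.13


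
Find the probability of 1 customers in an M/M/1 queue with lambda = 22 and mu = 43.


rho = 22/43; P(n) = (1-rho)*rho^n = (1-22/43)*(22/43)^1 = 0.2499

0.2499


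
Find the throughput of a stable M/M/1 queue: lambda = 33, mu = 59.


For a stable queue (lambda < mu), throughput = lambda = 33 per hour

33 per hour


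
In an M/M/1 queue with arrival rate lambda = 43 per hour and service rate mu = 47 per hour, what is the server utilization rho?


rho = lambda/mu = 43/47 = 0.9149

0.9149


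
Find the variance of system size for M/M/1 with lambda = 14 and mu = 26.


rho = 14/26; Var(N) = rho/(1-rho)^2 = 2.53

2.53


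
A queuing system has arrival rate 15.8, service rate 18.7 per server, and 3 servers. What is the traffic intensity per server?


rho = lambda / (c * mu) = 15.8 / (3 * 18.7) = 0.2816

0.2816


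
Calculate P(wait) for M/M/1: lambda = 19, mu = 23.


P(wait) = rho = lambda/mu = 19/23 = 0.8261

0.8261


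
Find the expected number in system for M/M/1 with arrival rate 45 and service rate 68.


rho = 45/68; L = rho/(1-rho) = 1.96

1.96


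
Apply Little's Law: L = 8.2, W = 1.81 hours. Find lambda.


lambda = L / W = 8.2 / 1.81 = 4.53 per hour

4.53 per hour


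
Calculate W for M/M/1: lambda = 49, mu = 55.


W = 1/(mu - lambda) = 1/(55 - 49) = 0.1667 hours

0.1667 hours


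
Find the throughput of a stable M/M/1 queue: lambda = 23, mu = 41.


For a stable queue (lambda < mu), throughput = lambda = 23 per hour

23 per hour


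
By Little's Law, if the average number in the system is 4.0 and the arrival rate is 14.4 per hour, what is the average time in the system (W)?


W = L / lambda = 4.0 / 14.4 = 0.2778 hours

0.2778 hours


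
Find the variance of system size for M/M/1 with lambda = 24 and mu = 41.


rho = 24/41; Var(N) = rho/(1-rho)^2 = 3.4

3.4


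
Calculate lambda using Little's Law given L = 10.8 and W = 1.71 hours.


lambda = L / W = 10.8 / 1.71 = 6.32 per hour

6.32 per hour


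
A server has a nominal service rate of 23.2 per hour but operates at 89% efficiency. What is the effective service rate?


Effective rate = mu * efficiency = 23.2 * 0.89 = 20.65 per hour

20.65 per hour


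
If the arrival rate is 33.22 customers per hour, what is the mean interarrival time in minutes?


Mean interarrival time = 60/lambda = 60/33.22 = 1.81 minutes

1.81 minutes


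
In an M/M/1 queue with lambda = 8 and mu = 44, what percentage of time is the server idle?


Idle fraction = (1 - rho) * 100 = (1 - 8/44) * 100 = 81.8%

81.8%


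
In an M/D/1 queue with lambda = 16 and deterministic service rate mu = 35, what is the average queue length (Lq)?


M/D/1: Lq = rho^2 / (2*(1-rho)) where rho = 16/35; Lq = 0.19

0.19


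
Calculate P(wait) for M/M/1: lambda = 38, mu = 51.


P(wait) = rho = lambda/mu = 38/51 = 0.7451

0.7451


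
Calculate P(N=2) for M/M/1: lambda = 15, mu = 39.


rho = 15/39; P(n) = (1-rho)*rho^n = (1-15/39)*(15/39)^2 = 0.091

0.091


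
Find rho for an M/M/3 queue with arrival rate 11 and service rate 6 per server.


rho = lambda/(c*mu) = 11/(3*6) = 0.6111

0.6111


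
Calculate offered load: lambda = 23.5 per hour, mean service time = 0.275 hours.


Offered load a = lambda * E[S] = 23.5 * 0.275 = 6.46 Erlangs

6.46 Erlangs


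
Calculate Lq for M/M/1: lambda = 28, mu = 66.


rho = 28/66; Lq = rho^2/(1-rho) = 0.31

0.31


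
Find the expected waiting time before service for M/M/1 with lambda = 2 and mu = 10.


rho = 2/10; Wq = rho/(mu - lambda) = 0.025 hours

0.025 hours


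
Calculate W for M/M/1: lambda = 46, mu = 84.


W = 1/(mu - lambda) = 1/(84 - 46) = 0.0263 hours

0.0263 hours


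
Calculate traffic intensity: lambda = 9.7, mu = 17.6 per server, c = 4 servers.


rho = lambda / (c * mu) = 9.7 / (4 * 17.6) = 0.1378

0.1378


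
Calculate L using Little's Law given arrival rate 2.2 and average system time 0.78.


L = lambda * W = 2.2 * 0.78 = 1.72

1.72


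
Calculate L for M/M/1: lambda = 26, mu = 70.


rho = 26/70; L = rho/(1-rho) = 0.59

0.59


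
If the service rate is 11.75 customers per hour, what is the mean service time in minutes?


Mean service time = 60/mu = 60/11.75 = 5.11 minutes

5.11 minutes


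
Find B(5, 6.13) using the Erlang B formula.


B(N,A) = (A^N/N!) / sum(A^k/k!, k=0..N) with N=5, A=6.13 = 0.3694

0.3694


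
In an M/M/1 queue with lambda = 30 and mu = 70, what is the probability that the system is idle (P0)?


P0 = 1 - rho = 1 - 30/70 = 0.5714

0.5714


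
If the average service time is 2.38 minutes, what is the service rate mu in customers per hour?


mu = 60 / avg_service_time = 60 / 2.38 = 25.21 per hour

25.21 per hour


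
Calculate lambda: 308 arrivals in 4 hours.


lambda = total arrivals / time = 308 / 4 = 77.0 per hour

77.0 per hour


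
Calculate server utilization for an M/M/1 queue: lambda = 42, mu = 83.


rho = lambda/mu = 42/83 = 0.506

0.506


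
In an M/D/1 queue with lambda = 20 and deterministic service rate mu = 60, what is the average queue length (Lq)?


M/D/1: Lq = rho^2 / (2*(1-rho)) where rho = 20/60; Lq = 0.08

0.08


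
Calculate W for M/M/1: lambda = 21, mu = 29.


W = 1/(mu - lambda) = 1/(29 - 21) = 0.125 hours

0.125 hours


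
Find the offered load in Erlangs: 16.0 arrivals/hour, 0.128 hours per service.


Offered load a = lambda * E[S] = 16.0 * 0.128 = 2.05 Erlangs

2.05 Erlangs


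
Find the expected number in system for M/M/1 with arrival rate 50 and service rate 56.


rho = 50/56; L = rho/(1-rho) = 8.33

8.33


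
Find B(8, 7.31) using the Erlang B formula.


B(N,A) = (A^N/N!) / sum(A^k/k!, k=0..N) with N=8, A=7.31 = 0.1966

0.1966


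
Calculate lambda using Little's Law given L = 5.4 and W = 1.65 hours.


lambda = L / W = 5.4 / 1.65 = 3.27 per hour

3.27 per hour


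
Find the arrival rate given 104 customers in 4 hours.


lambda = total arrivals / time = 104 / 4 = 26.0 per hour

26.0 per hour


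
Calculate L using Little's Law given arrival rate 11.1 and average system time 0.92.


L = lambda * W = 11.1 * 0.92 = 10.21

10.21


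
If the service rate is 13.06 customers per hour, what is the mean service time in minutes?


Mean service time = 60/mu = 60/13.06 = 4.59 minutes

4.59 minutes
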